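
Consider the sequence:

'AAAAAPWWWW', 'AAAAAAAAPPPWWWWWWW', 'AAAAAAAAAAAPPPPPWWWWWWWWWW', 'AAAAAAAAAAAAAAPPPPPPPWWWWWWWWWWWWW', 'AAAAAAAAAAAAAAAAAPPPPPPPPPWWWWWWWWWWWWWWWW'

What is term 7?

The n-th term is 3n+2 A's then 2n-1 P's then 3n+1 W's (n = 1, 2, …).
For term 7, n = 7, so the run lengths are 23, 13, 22.

AAAAAAAAAAAAAAAAAAAAAAAPPPPPPPPPPPPPWWWWWWWWWWWWWWWWWWWWWW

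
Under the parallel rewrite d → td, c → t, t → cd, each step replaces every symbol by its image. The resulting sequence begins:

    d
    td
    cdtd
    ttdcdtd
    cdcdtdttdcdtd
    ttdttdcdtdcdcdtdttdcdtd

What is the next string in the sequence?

cdcdtdcdcdtdttdcdtdttdttdcdtdcdcdtdttdcdtd

Replace each of the 23 characters of ttdttdcdtdcdcdtdttdcdtd in place — cd cd td cd cd td t td cd td t td t td cd td cd cd td t td cd td — and concatenate.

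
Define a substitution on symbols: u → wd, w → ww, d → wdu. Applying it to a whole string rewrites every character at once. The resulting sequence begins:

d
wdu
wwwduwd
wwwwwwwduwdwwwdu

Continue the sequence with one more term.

Rewriting the 16 symbols of wwwwwwwduwdwwwdu one by one yields ww ww ww ww ww ww ww wdu wd ww wdu ww ww ww wdu wd; concatenated:

wwwwwwwwwwwwwwwduwdwwwduwwwwwwwduwd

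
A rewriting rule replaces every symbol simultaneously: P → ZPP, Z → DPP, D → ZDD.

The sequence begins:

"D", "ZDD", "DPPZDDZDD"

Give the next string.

ZDDZPPZPPDPPZDDZDDDPPZDDZDD

Expanding DPPZDDZDD: D→ZDD, P→ZPP, P→ZPP, Z→DPP, D→ZDD, D→ZDD, Z→DPP, D→ZDD, D→ZDD. Concatenated: ZDD ZPP ZPP DPP ZDD ZDD DPP ZDD ZDD.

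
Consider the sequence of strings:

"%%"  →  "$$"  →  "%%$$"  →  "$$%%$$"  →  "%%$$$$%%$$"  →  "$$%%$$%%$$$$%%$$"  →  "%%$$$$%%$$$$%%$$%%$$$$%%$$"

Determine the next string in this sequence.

$$%%$$%%$$$$%%$$%%$$$$%%$$$$%%$$%%$$$$%%$$

Each term (from the third on) is the two preceding terms concatenated in order: term 3 = %%·$$ = %%$$.
The next term joins $$%%$$%%$$$$%%$$ and %%$$$$%%$$$$%%$$%%$$$$%%$$.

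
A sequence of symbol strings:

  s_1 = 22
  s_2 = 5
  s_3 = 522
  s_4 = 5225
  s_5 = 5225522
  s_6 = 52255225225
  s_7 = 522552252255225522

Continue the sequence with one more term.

52255225225522552252255225225

From term 3 onward, concatenate the last term with the second-to-last: 5·22 = 522, 522·5 = 5225, …
The next term joins 522552252255225522 and 52255225225.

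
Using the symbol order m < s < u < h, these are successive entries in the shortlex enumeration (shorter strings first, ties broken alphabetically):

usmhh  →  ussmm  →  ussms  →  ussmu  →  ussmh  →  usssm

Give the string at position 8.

Advancing 2 positions from usssm through usssm → ussss reaches term 8.

usssu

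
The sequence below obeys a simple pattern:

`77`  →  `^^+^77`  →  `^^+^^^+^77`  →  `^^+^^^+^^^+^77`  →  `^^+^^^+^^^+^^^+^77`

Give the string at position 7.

The strings grow by a fixed prefix ^^+^ each time.
From ^^+^^^+^^^+^^^+^77, 2 further steps: ^^+^^^+^^^+^^^+^77 → ^^+^^^+^^^+^^^+^^^+^77 → (answer).

^^+^^^+^^^+^^^+^^^+^^^+^77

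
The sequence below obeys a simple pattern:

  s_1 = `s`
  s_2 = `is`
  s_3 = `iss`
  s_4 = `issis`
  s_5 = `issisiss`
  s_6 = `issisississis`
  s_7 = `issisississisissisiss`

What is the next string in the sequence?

This is a Fibonacci-style word recurrence s(k) = s(k−1)·s(k−2): e.g. is·s = iss.
Continuing: issisississisissisiss · issisississis gives term 8.

issisississisissisississisississis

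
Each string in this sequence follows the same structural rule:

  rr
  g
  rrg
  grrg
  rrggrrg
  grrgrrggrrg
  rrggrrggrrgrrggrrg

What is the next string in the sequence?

This is a Fibonacci-style word recurrence s(k) = s(k−2)·s(k−1): e.g. rr·g = rrg.
The next term joins grrgrrggrrg and rrggrrggrrgrrggrrg.

grrgrrggrrgrrggrrggrrgrrggrrg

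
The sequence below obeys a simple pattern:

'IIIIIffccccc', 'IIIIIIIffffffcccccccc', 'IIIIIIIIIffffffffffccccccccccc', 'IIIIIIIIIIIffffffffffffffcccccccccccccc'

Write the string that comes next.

Each string has the form I^{2n+3} f^{4n-2} c^{3n+2} (n = 1, 2, …).
At n = 5 the blocks have lengths 13, 18, 17.

IIIIIIIIIIIIIffffffffffffffffffccccccccccccccccc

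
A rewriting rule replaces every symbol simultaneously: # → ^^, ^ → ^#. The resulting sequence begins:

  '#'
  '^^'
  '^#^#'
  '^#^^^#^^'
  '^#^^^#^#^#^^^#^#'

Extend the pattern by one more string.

Rewriting the 16 symbols of ^#^^^#^#^#^^^#^# one by one yields ^# ^^ ^# ^# ^# ^^ ^# ^^ ^# ^^ ^# ^# ^# ^^ ^# ^^; concatenated:

^#^^^#^#^#^^^#^^^#^^^#^#^#^^^#^^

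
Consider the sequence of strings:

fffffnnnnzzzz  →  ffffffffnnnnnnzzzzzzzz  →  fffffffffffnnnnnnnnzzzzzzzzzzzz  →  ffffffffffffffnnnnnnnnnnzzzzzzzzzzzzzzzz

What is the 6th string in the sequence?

Reading off run lengths: f runs 5, 8, 11, 14; n runs 4, 6, 8, 10; z runs 4, 8, 12, 16 — each is linear in n (n = 1, 2, …).
For term 6, n = 6, so the run lengths are 20, 14, 24.

ffffffffffffffffffffnnnnnnnnnnnnnnzzzzzzzzzzzzzzzzzzzzzzzz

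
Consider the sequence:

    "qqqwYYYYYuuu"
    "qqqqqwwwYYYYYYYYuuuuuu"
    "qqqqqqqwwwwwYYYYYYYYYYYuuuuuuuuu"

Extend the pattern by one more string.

Each string has the form q^{2n+1} w^{2n-1} Y^{3n+2} u^{3n} (n = 1, 2, …).
For the next term, n = 4, so the run lengths are 9, 7, 14, 12.

qqqqqqqqqwwwwwwwYYYYYYYYYYYYYYuuuuuuuuuuuu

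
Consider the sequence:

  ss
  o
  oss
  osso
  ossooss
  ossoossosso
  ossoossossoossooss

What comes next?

Each term (from the third on) is the previous term followed by the one before it: term 3 = o·ss = oss.
Continuing: ossoossossoossooss · ossoossosso gives term 8.

ossoossossoossoossossoossosso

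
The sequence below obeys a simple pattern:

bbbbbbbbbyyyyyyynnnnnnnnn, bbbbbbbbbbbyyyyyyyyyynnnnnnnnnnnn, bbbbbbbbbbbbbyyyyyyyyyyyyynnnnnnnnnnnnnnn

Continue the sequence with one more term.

Each string has the form b^{2n+3} y^{3n-2} n^{3n}, where the shown terms are n = 3, 4, 5.
Setting n = 6 gives 15, 16, 18 characters in each block.

bbbbbbbbbbbbbbbyyyyyyyyyyyyyyyynnnnnnnnnnnnnnnnnn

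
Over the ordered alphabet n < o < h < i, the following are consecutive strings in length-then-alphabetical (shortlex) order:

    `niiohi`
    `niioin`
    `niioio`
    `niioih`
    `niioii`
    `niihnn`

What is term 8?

Continuing the enumeration 2 steps past niihnn: niihnn → niihno → (answer).

niihnh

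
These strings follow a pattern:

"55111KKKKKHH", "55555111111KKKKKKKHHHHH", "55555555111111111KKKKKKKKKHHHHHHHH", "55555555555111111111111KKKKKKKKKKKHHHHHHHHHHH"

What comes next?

55555555555555111111111111111KKKKKKKKKKKKKHHHHHHHHHHHHHH

Term n consists of 3n-1 5's, followed by 3n 1's, followed by 2n+3 K's, followed by 3n-1 H's (n = 1, 2, …).
At n = 5 the blocks have lengths 14, 15, 13, 14.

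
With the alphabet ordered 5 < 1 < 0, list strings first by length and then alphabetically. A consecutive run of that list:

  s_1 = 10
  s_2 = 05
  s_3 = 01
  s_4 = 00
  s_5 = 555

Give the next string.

551

Treat 555 as a base-3 numeral over the given alphabet and add one, carrying through any trailing 0's.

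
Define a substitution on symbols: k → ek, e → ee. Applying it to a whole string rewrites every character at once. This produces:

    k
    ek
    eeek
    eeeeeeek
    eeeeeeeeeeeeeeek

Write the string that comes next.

Replace each of the 16 characters of eeeeeeeeeeeeeeek in place — ee ee ee ee ee ee ee ee ee ee ee ee ee ee ee ek — and concatenate.

eeeeeeeeeeeeeeeeeeeeeeeeeeeeeeek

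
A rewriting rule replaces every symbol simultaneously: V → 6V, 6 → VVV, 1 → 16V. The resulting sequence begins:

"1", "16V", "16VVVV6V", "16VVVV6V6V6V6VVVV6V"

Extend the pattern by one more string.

16VVVV6V6V6V6VVVV6VVVV6VVVV6VVVV6V6V6V6VVVV6V

φ(16VVVV6V6V6V6VVVV6V) expands symbol-by-symbol to 16V VVV 6V 6V 6V 6V VVV 6V VVV 6V VVV 6V VVV 6V 6V 6V 6V VVV 6V; joining the 19 pieces gives the next term.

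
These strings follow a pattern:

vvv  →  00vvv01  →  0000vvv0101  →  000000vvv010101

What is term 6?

Each term wraps the previous one in 00 on the left and 01 on the right.
From 000000vvv010101, 2 further steps: 000000vvv010101 → 00000000vvv01010101 → (answer).

0000000000vvv0101010101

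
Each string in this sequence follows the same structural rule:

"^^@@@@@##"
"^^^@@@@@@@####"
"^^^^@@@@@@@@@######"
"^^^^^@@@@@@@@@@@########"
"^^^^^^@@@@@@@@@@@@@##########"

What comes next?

Each string has the form ^^{n+1} @^{2n+3} #^{2n} (n = 1, 2, …).
Setting n = 6 gives 7, 15, 12 characters in each block.

^^^^^^^@@@@@@@@@@@@@@@############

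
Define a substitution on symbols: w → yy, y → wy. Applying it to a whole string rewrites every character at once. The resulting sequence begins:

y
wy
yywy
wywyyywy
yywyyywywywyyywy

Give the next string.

φ(yywyyywywywyyywy) expands symbol-by-symbol to wy wy yy wy wy wy yy wy yy wy yy wy wy wy yy wy; joining the 16 pieces gives the next term.

wywyyywywywyyywyyywyyywywywyyywy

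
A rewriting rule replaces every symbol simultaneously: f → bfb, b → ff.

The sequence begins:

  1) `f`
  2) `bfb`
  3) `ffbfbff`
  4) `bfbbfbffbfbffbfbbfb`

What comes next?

Rewriting the 19 symbols of bfbbfbffbfbffbfbbfb one by one yields ff bfb ff ff bfb ff bfb bfb ff bfb ff bfb bfb ff bfb ff ff bfb ff; concatenated:

ffbfbffffbfbffbfbbfbffbfbffbfbbfbffbfbffffbfbff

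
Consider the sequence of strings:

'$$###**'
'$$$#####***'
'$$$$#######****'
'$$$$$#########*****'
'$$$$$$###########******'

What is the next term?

Term n consists of n $'s, followed by 2n-1 #'s, followed by n *'s, where the shown terms are n = 2, 3, 4, 5, 6.
At n = 7 the blocks have lengths 7, 13, 7.

$$$$$$$#############*******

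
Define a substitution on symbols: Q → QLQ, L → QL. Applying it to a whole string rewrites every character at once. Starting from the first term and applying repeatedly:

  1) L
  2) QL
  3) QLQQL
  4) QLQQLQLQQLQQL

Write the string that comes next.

Rewriting the 13 symbols of QLQQLQLQQLQQL one by one yields QLQ QL QLQ QLQ QL QLQ QL QLQ QLQ QL QLQ QLQ QL; concatenated:

QLQQLQLQQLQQLQLQQLQLQQLQQLQLQQLQQL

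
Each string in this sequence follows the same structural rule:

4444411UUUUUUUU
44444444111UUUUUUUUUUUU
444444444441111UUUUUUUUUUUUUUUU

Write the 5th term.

44444444444444444111111UUUUUUUUUUUUUUUUUUUUUUUU

Reading off run lengths: 4 runs 5, 8, 11; 1 runs 2, 3, 4; U runs 8, 12, 16 — each is linear in n, where the shown terms are n = 2, 3, 4.
At n = 6 the blocks have lengths 17, 6, 24.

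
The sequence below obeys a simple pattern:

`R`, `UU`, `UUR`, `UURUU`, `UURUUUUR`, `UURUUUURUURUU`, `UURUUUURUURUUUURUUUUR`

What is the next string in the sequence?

Each term (from the third on) is the previous term followed by the one before it: term 3 = UU·R = UUR.
So term 8 is UURUUUURUURUUUURUUUUR·UURUUUURUURUU.

UURUUUURUURUUUURUUUURUURUUUURUURUU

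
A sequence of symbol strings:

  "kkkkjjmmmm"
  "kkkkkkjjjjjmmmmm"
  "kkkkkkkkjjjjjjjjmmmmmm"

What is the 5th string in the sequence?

The n-th term is 2n+2 k's then 3n-1 j's then n+3 m's (n = 1, 2, …).
At n = 5 the blocks have lengths 12, 14, 8.

kkkkkkkkkkkkjjjjjjjjjjjjjjmmmmmmmm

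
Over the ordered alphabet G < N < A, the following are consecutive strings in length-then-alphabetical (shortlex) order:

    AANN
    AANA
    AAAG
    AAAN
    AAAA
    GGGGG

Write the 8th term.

Continuing the enumeration 2 steps past GGGGG: GGGGG → GGGGN → (answer).

GGGGA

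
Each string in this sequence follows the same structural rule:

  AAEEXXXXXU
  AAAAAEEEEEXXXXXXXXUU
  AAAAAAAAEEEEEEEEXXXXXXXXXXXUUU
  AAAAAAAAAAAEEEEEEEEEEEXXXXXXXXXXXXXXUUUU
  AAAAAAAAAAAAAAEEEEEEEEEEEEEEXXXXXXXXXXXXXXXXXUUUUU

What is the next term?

AAAAAAAAAAAAAAAAAEEEEEEEEEEEEEEEEEXXXXXXXXXXXXXXXXXXXXUUUUUU

Term n consists of 3n-1 A's, followed by 3n-1 E's, followed by 3n+2 X's, followed by n U's (n = 1, 2, …).
For the next term, n = 6, so the run lengths are 17, 17, 20, 6.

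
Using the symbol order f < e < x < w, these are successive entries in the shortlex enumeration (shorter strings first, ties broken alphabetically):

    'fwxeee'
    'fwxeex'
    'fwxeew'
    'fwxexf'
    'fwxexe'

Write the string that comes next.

fwxexx

The successor of fwxexe increments the rightmost position that isn't already w and resets every position after it to f.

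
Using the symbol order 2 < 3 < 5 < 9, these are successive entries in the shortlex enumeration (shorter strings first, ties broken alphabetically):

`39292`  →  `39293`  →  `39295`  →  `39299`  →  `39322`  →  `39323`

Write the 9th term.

Continuing the enumeration 3 steps past 39323: 39323 → 39325 → 39329 → (answer).

39332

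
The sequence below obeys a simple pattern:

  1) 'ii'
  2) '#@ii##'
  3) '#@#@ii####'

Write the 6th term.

s(k+1) = #@·s(k)·##, so each term gains #@ as a prefix and ## as a suffix.
From #@#@ii####, 3 further steps: #@#@ii#### → #@#@#@ii###### → #@#@#@#@ii######## → (answer).

#@#@#@#@#@ii##########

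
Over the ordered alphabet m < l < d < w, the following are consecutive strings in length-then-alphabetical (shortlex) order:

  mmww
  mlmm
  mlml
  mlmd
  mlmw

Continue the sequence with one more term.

The successor of mlmw increments the rightmost position that isn't already w and resets every position after it to m.

mllm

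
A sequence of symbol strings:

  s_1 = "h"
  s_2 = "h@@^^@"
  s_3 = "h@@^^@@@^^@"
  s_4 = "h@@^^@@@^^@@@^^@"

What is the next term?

The strings grow by a fixed suffix @@^^@ each time.
So the next term is h@@^^@@@^^@@@^^@·@@^^@.

h@@^^@@@^^@@@^^@@@^^@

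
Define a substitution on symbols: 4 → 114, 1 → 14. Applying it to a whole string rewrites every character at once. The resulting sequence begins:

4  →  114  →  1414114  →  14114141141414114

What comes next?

Rewriting the 17 symbols of 14114141141414114 one by one yields 14 114 14 14 114 14 114 14 14 114 14 114 14 114 14 14 114; concatenated:

14114141411414114141411414114141141414114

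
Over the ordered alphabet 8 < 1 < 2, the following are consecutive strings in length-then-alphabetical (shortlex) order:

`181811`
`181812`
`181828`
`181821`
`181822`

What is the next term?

181188

Find the rightmost character of 181822 below 2, bump it to the next letter, and reset everything to its right to 8.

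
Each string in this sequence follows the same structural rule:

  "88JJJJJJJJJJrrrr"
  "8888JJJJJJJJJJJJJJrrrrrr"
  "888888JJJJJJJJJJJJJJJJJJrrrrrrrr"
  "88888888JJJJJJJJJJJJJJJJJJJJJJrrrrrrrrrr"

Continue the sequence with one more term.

8888888888JJJJJJJJJJJJJJJJJJJJJJJJJJrrrrrrrrrrrr

Reading off run lengths: 8 runs 2, 4, 6, 8; J runs 10, 14, 18, 22; r runs 4, 6, 8, 10 — each is linear in n, where the shown terms are n = 2, 3, 4, 5.
For the next term, n = 6, so the run lengths are 10, 26, 12.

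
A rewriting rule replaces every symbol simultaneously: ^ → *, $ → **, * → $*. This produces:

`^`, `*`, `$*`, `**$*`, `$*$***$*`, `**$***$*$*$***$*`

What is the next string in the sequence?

Rewriting the 16 symbols of **$***$*$*$***$* one by one yields $* $* ** $* $* $* ** $* ** $* ** $* $* $* ** $*; concatenated:

$*$***$*$*$***$***$***$*$*$***$*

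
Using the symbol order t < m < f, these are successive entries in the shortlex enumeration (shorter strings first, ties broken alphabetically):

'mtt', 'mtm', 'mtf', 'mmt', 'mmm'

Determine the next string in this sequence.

Treat mmm as a base-3 numeral over the given alphabet and add one, carrying through any trailing f's.

mmf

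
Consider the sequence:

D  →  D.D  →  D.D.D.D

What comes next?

Every step duplicates the string with '.' between the halves.
So the next term is two copies of D.D.D.D with '.' between the halves.

D.D.D.D.D.D.D.D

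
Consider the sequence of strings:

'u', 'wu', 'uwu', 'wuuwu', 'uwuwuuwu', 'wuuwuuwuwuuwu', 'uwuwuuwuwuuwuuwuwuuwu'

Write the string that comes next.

Each term (from the third on) is the two preceding terms concatenated in order: term 3 = u·wu = uwu.
Continuing: wuuwuuwuwuuwu · uwuwuuwuwuuwuuwuwuuwu gives term 8.

wuuwuuwuwuuwuuwuwuuwuwuuwuuwuwuuwu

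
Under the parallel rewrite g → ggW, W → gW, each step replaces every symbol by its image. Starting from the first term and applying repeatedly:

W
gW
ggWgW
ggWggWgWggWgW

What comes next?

Rewriting the 13 symbols of ggWggWgWggWgW one by one yields ggW ggW gW ggW ggW gW ggW gW ggW ggW gW ggW gW; concatenated:

ggWggWgWggWggWgWggWgWggWggWgWggWgW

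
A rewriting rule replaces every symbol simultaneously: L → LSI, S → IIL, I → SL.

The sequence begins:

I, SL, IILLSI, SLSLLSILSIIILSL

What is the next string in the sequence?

IILLSIIILLSILSIIILSLLSIIILSLSLSLLSIIILLSI

Replace each of the 15 characters of SLSLLSILSIIILSL in place — IIL LSI IIL LSI LSI IIL SL LSI IIL SL SL SL LSI IIL LSI — and concatenate.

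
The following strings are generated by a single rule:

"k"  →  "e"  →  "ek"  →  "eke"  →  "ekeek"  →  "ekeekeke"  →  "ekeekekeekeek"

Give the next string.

ekeekekeekeekekeekeke

From term 3 onward, concatenate the last term with the second-to-last: e·k = ek, ek·e = eke, …
Continuing: ekeekekeekeek · ekeekeke gives term 8.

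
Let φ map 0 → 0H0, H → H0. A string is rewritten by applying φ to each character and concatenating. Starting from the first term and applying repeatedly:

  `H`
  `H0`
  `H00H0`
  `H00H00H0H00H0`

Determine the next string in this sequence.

Replace each of the 13 characters of H00H00H0H00H0 in place — H0 0H0 0H0 H0 0H0 0H0 H0 0H0 H0 0H0 0H0 H0 0H0 — and concatenate.

H00H00H0H00H00H0H00H0H00H00H0H00H0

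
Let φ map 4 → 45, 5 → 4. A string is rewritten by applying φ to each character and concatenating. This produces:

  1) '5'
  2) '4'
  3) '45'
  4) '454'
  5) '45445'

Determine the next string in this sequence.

45445454

Rewriting each symbol of 45445: 4→45, 5→4, 4→45, 4→45, 5→4, which concatenates to 45 4 45 45 4.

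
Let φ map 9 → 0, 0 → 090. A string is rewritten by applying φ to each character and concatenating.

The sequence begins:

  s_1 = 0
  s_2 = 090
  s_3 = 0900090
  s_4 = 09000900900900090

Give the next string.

09000900900900090090009009000900900900090

φ(09000900900900090) expands symbol-by-symbol to 090 0 090 090 090 0 090 090 0 090 090 0 090 090 090 0 090; joining the 17 pieces gives the next term.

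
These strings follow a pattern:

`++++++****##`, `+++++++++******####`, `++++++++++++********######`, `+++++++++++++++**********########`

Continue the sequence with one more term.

Reading off run lengths: + runs 6, 9, 12, 15; * runs 4, 6, 8, 10; # runs 2, 4, 6, 8 — each is linear in n (n = 1, 2, …).
At n = 5 the blocks have lengths 18, 12, 10.

++++++++++++++++++************##########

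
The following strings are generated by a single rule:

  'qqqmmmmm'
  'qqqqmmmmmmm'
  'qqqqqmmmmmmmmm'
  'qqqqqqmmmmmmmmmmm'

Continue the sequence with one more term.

qqqqqqqmmmmmmmmmmmmm

Term n consists of n+1 q's, followed by 2n+1 m's, where the shown terms are n = 2, 3, 4, 5.
Setting n = 6 gives 7, 13 characters in each block.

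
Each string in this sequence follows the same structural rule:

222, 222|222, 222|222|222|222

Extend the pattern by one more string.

Each string is two copies of the previous one joined by '|'.
So the next term is two copies of 222|222|222|222 with '|' between the halves.

222|222|222|222|222|222|222|222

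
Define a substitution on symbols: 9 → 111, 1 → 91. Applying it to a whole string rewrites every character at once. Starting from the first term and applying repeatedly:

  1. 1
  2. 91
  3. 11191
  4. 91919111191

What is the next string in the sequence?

Expanding 91919111191: 9→111, 1→91, 9→111, 1→91, 9→111, 1→91, 1→91, 1→91, 1→91, 9→111, 1→91. Concatenated: 111 91 111 91 111 91 91 91 91 111 91.

11191111911119191919111191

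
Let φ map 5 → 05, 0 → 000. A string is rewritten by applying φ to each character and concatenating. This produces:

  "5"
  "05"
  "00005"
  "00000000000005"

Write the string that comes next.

00000000000000000000000000000000000000005

Replace each of the 14 characters of 00000000000005 in place — 000 000 000 000 000 000 000 000 000 000 000 000 000 05 — and concatenate.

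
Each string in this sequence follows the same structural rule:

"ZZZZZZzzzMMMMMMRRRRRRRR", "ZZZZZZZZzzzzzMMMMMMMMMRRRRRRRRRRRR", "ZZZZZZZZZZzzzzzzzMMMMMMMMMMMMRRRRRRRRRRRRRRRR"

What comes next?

ZZZZZZZZZZZZzzzzzzzzzMMMMMMMMMMMMMMMRRRRRRRRRRRRRRRRRRRR

The n-th term is 2n+2 Z's then 2n-1 z's then 3n M's then 4n R's, where the shown terms are n = 2, 3, 4.
For the next term, n = 5, so the run lengths are 12, 9, 15, 20.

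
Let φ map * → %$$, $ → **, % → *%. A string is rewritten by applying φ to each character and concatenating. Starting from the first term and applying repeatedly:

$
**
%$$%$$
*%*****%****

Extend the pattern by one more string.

%$$*%%$$%$$%$$%$$%$$*%%$$%$$%$$%$$

Rewriting each symbol of *%*****%****: *→%$$, %→*%, *→%$$, *→%$$, *→%$$, *→%$$, *→%$$, %→*%, *→%$$, *→%$$, *→%$$, *→%$$, which concatenates to %$$ *% %$$ %$$ %$$ %$$ %$$ *% %$$ %$$ %$$ %$$.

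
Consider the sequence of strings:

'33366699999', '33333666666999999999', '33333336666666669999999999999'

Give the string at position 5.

33333333333666666666666666999999999999999999999

The n-th term is 2n+1 3's then 3n 6's then 4n+1 9's (n = 1, 2, …).
For term 5, n = 5, so the run lengths are 11, 15, 21.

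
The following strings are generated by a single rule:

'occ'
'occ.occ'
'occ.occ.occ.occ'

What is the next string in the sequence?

Every step duplicates the string with '.' between the halves.
One more doubling of occ.occ.occ.occ gives the answer.

occ.occ.occ.occ.occ.occ.occ.occ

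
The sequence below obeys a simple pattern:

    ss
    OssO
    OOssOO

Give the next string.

Every step adds O to the front and O to the end of the previous string.
So the next term is O·OOssOO·O.

OOOssOOO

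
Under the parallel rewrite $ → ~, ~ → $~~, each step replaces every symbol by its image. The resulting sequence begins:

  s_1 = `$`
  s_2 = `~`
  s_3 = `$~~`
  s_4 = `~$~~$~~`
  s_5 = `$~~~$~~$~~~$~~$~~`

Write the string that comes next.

Rewriting the 17 symbols of $~~~$~~$~~~$~~$~~ one by one yields ~ $~~ $~~ $~~ ~ $~~ $~~ ~ $~~ $~~ $~~ ~ $~~ $~~ ~ $~~ $~~; concatenated:

~$~~$~~$~~~$~~$~~~$~~$~~$~~~$~~$~~~$~~$~~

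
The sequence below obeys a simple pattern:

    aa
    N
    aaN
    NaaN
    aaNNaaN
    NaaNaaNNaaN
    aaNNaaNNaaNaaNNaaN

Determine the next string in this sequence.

Each term (from the third on) is the two preceding terms concatenated in order: term 3 = aa·N = aaN.
The next term joins NaaNaaNNaaN and aaNNaaNNaaNaaNNaaN.

NaaNaaNNaaNaaNNaaNNaaNaaNNaaN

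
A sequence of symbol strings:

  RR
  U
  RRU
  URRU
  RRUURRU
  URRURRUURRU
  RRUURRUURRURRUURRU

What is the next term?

URRURRUURRURRUURRUURRURRUURRU

This is a Fibonacci-style word recurrence s(k) = s(k−2)·s(k−1): e.g. RR·U = RRU.
Continuing: URRURRUURRU · RRUURRUURRURRUURRU gives term 8.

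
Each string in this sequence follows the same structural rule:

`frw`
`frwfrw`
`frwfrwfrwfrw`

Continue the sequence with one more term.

frwfrwfrwfrwfrwfrwfrwfrw

s(k+1) = s(k)·s(k) — each term doubles the last.
One more doubling of frwfrwfrwfrw gives the answer.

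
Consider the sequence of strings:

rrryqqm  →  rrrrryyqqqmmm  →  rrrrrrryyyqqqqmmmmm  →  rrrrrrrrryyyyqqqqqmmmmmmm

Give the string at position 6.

rrrrrrrrrrrrryyyyyyqqqqqqqmmmmmmmmmmm

The n-th term is 2n+1 r's then n y's then n+1 q's then 2n-1 m's (n = 1, 2, …).
Setting n = 6 gives 13, 6, 7, 11 characters in each block.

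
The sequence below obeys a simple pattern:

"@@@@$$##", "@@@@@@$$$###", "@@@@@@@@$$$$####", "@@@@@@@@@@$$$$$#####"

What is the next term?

The n-th term is 2n @'s then n $'s then n #'s, where the shown terms are n = 2, 3, 4, 5.
Setting n = 6 gives 12, 6, 6 characters in each block.

@@@@@@@@@@@@$$$$$$######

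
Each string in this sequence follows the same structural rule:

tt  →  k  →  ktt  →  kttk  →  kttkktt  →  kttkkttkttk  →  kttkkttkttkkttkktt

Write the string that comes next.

Each term (from the third on) is the previous term followed by the one before it: term 3 = k·tt = ktt.
Continuing: kttkkttkttkkttkktt · kttkkttkttk gives term 8.

kttkkttkttkkttkkttkttkkttkttk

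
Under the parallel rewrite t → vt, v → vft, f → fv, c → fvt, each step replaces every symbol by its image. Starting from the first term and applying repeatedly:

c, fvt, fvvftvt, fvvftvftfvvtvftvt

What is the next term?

fvvftvftfvvtvftfvvtfvvftvftvtvftfvvtvftvt

Replace each of the 17 characters of fvvftvftfvvtvftvt in place — fv vft vft fv vt vft fv vt fv vft vft vt vft fv vt vft vt — and concatenate.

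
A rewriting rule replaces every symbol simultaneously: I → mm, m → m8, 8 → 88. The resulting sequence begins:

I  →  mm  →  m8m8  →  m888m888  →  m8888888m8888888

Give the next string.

m888888888888888m888888888888888

Applying the rule to each of the 16 symbols of m8888888m8888888 gives the pieces m8 88 88 88 88 88 88 88 m8 88 88 88 88 88 88 88, which concatenate to the answer.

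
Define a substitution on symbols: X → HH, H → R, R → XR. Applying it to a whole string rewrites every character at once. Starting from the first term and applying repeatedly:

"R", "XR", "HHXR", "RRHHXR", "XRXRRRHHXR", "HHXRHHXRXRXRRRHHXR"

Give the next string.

RRHHXRRRHHXRHHXRHHXRXRXRRRHHXR

φ(HHXRHHXRXRXRRRHHXR) expands symbol-by-symbol to R R HH XR R R HH XR HH XR HH XR XR XR R R HH XR; joining the 18 pieces gives the next term.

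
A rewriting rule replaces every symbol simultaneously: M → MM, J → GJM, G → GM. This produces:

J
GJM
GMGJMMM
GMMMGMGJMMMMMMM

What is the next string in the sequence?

GMMMMMMMGMMMGMGJMMMMMMMMMMMMMMM

Applying the rule to each of the 15 symbols of GMMMGMGJMMMMMMM gives the pieces GM MM MM MM GM MM GM GJM MM MM MM MM MM MM MM, which concatenate to the answer.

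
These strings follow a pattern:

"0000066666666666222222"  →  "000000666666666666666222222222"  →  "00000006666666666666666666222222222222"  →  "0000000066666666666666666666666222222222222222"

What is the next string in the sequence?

Reading off run lengths: 0 runs 5, 6, 7, 8; 6 runs 11, 15, 19, 23; 2 runs 6, 9, 12, 15 — each is linear in n, where the shown terms are n = 2, 3, 4, 5.
Setting n = 6 gives 9, 27, 18 characters in each block.

000000000666666666666666666666666666222222222222222222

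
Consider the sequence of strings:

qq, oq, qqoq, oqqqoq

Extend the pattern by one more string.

This is a Fibonacci-style word recurrence s(k) = s(k−2)·s(k−1): e.g. qq·oq = qqoq.
Continuing: qqoq · oqqqoq gives term 5.

qqoqoqqqoq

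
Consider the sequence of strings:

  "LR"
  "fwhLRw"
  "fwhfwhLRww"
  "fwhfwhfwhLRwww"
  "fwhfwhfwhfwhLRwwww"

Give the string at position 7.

Each term wraps the previous one in fwh on the left and w on the right.
From fwhfwhfwhfwhLRwwww, 2 further steps: fwhfwhfwhfwhLRwwww → fwhfwhfwhfwhfwhLRwwwww → (answer).

fwhfwhfwhfwhfwhfwhLRwwwwww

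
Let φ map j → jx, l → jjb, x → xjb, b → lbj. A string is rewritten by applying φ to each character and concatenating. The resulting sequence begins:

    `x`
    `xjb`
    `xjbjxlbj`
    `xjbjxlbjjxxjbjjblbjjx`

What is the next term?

Replace each of the 21 characters of xjbjxlbjjxxjbjjblbjjx in place — xjb jx lbj jx xjb jjb lbj jx jx xjb xjb jx lbj jx jx lbj jjb lbj jx jx xjb — and concatenate.

xjbjxlbjjxxjbjjblbjjxjxxjbxjbjxlbjjxjxlbjjjblbjjxjxxjb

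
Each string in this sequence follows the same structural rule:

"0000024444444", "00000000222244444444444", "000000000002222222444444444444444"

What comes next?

Each string has the form 0^{3n+2} 2^{3n-2} 4^{4n+3} (n = 1, 2, …).
For the next term, n = 4, so the run lengths are 14, 10, 19.

0000000000000022222222224444444444444444444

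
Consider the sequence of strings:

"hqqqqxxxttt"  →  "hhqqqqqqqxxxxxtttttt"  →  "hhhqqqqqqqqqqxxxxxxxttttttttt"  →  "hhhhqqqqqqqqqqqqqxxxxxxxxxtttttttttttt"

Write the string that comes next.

hhhhhqqqqqqqqqqqqqqqqxxxxxxxxxxxttttttttttttttt

Term n consists of n h's, followed by 3n+1 q's, followed by 2n+1 x's, followed by 3n t's (n = 1, 2, …).
At n = 5 the blocks have lengths 5, 16, 11, 15.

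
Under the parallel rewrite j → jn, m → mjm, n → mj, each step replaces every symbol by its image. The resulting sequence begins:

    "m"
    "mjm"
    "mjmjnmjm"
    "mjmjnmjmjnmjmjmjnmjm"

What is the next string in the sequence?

Replace each of the 20 characters of mjmjnmjmjnmjmjmjnmjm in place — mjm jn mjm jn mj mjm jn mjm jn mj mjm jn mjm jn mjm jn mj mjm jn mjm — and concatenate.

mjmjnmjmjnmjmjmjnmjmjnmjmjmjnmjmjnmjmjnmjmjmjnmjm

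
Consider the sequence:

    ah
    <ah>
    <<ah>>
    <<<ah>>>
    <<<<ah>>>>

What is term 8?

Each term wraps the previous one in < on the left and > on the right.
From <<<<ah>>>>, 3 further steps: <<<<ah>>>> → <<<<<ah>>>>> → <<<<<<ah>>>>>> → (answer).

<<<<<<<ah>>>>>>>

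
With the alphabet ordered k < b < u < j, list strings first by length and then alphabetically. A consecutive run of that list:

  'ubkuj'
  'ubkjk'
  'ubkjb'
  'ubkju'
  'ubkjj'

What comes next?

Find the rightmost character of ubkjj below j, bump it to the next letter, and reset everything to its right to k.

ubbkk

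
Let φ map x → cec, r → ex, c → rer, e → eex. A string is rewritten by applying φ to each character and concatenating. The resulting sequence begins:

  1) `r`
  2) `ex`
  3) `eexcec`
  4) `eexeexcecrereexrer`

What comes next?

eexeexceceexeexcecrereexrerexeexexeexeexcecexeexex

φ(eexeexcecrereexrer) expands symbol-by-symbol to eex eex cec eex eex cec rer eex rer ex eex ex eex eex cec ex eex ex; joining the 18 pieces gives the next term.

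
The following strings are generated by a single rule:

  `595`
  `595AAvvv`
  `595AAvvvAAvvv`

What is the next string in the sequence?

595AAvvvAAvvvAAvvv

Every step adds AAvvv to the end: s(k+1) = s(k)·AAvvv.
So the next term is 595AAvvvAAvvv·AAvvv.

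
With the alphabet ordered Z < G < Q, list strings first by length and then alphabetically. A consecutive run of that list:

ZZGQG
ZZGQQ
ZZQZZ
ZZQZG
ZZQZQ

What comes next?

The successor of ZZQZQ increments the rightmost position that isn't already Q and resets every position after it to Z.

ZZQGZ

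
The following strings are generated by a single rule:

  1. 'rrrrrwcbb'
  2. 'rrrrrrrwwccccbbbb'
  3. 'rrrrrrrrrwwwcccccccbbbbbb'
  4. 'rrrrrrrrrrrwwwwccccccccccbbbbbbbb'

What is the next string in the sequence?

rrrrrrrrrrrrrwwwwwcccccccccccccbbbbbbbbbb

Term n consists of 2n+3 r's, followed by n w's, followed by 3n-2 c's, followed by 2n b's (n = 1, 2, …).
Setting n = 5 gives 13, 5, 13, 10 characters in each block.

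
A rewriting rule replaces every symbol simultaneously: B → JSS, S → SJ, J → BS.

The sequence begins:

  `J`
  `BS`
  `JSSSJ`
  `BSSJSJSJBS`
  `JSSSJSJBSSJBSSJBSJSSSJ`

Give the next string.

Rewriting the 22 symbols of JSSSJSJBSSJBSSJBSJSSSJ one by one yields BS SJ SJ SJ BS SJ BS JSS SJ SJ BS JSS SJ SJ BS JSS SJ BS SJ SJ SJ BS; concatenated:

BSSJSJSJBSSJBSJSSSJSJBSJSSSJSJBSJSSSJBSSJSJSJBS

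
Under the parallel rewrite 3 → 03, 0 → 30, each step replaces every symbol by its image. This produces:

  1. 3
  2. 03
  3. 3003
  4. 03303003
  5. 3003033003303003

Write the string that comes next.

03303003300303303003033003303003

Replace each of the 16 characters of 3003033003303003 in place — 03 30 30 03 30 03 03 30 30 03 03 30 03 30 30 03 — and concatenate.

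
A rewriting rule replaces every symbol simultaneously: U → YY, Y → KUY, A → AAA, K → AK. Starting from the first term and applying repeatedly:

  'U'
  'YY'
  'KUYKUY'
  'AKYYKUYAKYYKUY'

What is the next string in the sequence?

φ(AKYYKUYAKYYKUY) expands symbol-by-symbol to AAA AK KUY KUY AK YY KUY AAA AK KUY KUY AK YY KUY; joining the 14 pieces gives the next term.

AAAAKKUYKUYAKYYKUYAAAAKKUYKUYAKYYKUY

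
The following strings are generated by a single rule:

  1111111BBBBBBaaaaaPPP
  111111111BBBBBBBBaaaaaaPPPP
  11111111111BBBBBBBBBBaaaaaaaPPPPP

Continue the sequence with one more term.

The n-th term is 2n+1 1's then 2n B's then n+2 a's then n P's, where the shown terms are n = 3, 4, 5.
At n = 6 the blocks have lengths 13, 12, 8, 6.

1111111111111BBBBBBBBBBBBaaaaaaaaPPPPPP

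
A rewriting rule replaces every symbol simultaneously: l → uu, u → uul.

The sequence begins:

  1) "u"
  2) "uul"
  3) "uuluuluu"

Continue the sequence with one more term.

uuluuluuuuluuluuuuluul

Rewriting each symbol of uuluuluu: u→uul, u→uul, l→uu, u→uul, u→uul, l→uu, u→uul, u→uul, which concatenates to uul uul uu uul uul uu uul uul.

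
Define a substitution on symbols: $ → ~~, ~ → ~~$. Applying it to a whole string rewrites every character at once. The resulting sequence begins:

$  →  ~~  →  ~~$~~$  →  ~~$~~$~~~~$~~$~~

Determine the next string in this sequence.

Rewriting the 16 symbols of ~~$~~$~~~~$~~$~~ one by one yields ~~$ ~~$ ~~ ~~$ ~~$ ~~ ~~$ ~~$ ~~$ ~~$ ~~ ~~$ ~~$ ~~ ~~$ ~~$; concatenated:

~~$~~$~~~~$~~$~~~~$~~$~~$~~$~~~~$~~$~~~~$~~$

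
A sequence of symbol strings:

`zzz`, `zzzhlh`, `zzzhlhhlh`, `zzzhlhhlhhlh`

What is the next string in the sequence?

Each term is the previous one with hlh appended.
Applying this once more to zzzhlhhlhhlh:

zzzhlhhlhhlhhlh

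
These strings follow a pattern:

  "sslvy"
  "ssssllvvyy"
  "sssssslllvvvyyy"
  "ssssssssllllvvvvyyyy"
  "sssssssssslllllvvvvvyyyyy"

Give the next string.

Reading off run lengths: s runs 2, 4, 6, 8, 10; l runs 1, 2, 3, 4, 5; v runs 1, 2, 3, 4, 5; y runs 1, 2, 3, 4, 5 — each is linear in n (n = 1, 2, …).
Setting n = 6 gives 12, 6, 6, 6 characters in each block.

ssssssssssssllllllvvvvvvyyyyyy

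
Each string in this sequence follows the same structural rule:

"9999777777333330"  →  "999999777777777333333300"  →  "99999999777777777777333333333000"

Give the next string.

9999999999777777777777777333333333330000

The n-th term is 2n 9's then 3n 7's then 2n+1 3's then n-1 0's, where the shown terms are n = 2, 3, 4.
Setting n = 5 gives 10, 15, 11, 4 characters in each block.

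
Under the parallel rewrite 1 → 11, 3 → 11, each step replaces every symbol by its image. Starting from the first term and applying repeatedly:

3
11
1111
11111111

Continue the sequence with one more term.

Apply φ to 11111111 symbol by symbol: 1→11, 1→11, 1→11, 1→11, 1→11, 1→11, 1→11, 1→11; joined: 11 11 11 11 11 11 11 11.

1111111111111111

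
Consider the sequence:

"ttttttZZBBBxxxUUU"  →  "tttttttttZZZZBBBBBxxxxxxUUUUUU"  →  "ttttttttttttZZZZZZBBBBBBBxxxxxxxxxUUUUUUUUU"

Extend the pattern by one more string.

Reading off run lengths: t runs 6, 9, 12; Z runs 2, 4, 6; B runs 3, 5, 7; x runs 3, 6, 9; U runs 3, 6, 9 — each is linear in n (n = 1, 2, …).
For the next term, n = 4, so the run lengths are 15, 8, 9, 12, 12.

tttttttttttttttZZZZZZZZBBBBBBBBBxxxxxxxxxxxxUUUUUUUUUUUU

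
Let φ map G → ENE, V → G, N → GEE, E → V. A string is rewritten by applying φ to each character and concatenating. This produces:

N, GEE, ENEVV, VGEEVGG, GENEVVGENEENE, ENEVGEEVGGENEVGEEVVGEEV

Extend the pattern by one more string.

Rewriting the 23 symbols of ENEVGEEVGGENEVGEEVVGEEV one by one yields V GEE V G ENE V V G ENE ENE V GEE V G ENE V V G G ENE V V G; concatenated:

VGEEVGENEVVGENEENEVGEEVGENEVVGGENEVVG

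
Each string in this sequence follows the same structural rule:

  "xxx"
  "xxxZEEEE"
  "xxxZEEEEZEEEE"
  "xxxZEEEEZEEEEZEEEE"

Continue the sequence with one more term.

xxxZEEEEZEEEEZEEEEZEEEE

Every step adds ZEEEE to the end: s(k+1) = s(k)·ZEEEE.
So the next term is xxxZEEEEZEEEEZEEEE·ZEEEE.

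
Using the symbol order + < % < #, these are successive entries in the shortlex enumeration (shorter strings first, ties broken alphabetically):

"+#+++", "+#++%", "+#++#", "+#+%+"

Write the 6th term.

+#+%#

Advancing 2 positions from +#+%+ through +#+%+ → +#+%% reaches term 6.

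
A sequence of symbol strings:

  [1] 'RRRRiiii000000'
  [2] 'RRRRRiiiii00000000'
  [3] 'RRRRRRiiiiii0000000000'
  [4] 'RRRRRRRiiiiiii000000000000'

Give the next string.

Each string has the form R^{n+2} i^{n+2} 0^{2n+2}, where the shown terms are n = 2, 3, 4, 5.
At n = 6 the blocks have lengths 8, 8, 14.

RRRRRRRRiiiiiiii00000000000000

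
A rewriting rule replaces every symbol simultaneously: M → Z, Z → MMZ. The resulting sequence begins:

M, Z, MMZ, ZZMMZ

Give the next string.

MMZMMZZZMMZ

Rewriting each symbol of ZZMMZ: Z→MMZ, Z→MMZ, M→Z, M→Z, Z→MMZ, which concatenates to MMZ MMZ Z Z MMZ.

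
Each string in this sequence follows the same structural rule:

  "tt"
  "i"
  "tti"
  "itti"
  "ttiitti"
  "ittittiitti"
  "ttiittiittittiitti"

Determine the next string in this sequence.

This is a Fibonacci-style word recurrence s(k) = s(k−2)·s(k−1): e.g. tt·i = tti.
The next term joins ittittiitti and ttiittiittittiitti.

ittittiittittiittiittittiitti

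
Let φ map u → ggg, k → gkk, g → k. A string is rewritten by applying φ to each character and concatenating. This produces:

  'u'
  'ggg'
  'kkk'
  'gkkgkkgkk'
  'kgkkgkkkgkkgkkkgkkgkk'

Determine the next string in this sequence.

Rewriting the 21 symbols of kgkkgkkkgkkgkkkgkkgkk one by one yields gkk k gkk gkk k gkk gkk gkk k gkk gkk k gkk gkk gkk k gkk gkk k gkk gkk; concatenated:

gkkkgkkgkkkgkkgkkgkkkgkkgkkkgkkgkkgkkkgkkgkkkgkkgkk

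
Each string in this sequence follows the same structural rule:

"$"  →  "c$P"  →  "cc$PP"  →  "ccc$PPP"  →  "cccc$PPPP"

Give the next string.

Each term wraps the previous one in c on the left and P on the right.
Applying this once more to cccc$PPPP:

ccccc$PPPPP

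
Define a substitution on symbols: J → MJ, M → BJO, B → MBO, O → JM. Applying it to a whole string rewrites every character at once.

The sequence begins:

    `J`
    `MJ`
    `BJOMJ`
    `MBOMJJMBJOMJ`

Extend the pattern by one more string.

Expanding MBOMJJMBJOMJ: M→BJO, B→MBO, O→JM, M→BJO, J→MJ, J→MJ, M→BJO, B→MBO, J→MJ, O→JM, M→BJO, J→MJ. Concatenated: BJO MBO JM BJO MJ MJ BJO MBO MJ JM BJO MJ.

BJOMBOJMBJOMJMJBJOMBOMJJMBJOMJ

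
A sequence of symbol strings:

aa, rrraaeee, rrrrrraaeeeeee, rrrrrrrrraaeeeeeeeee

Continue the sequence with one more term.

rrrrrrrrrrrraaeeeeeeeeeeee

s(k+1) = rrr·s(k)·eee, so each term gains rrr as a prefix and eee as a suffix.
One more step from rrrrrrrrraaeeeeeeeee gives the answer.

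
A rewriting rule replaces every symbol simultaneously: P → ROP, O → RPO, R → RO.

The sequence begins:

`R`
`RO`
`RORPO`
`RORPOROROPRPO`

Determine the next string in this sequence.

RORPOROROPRPORORPORORPOROPROROPRPO

Replace each of the 13 characters of RORPOROROPRPO in place — RO RPO RO ROP RPO RO RPO RO RPO ROP RO ROP RPO — and concatenate.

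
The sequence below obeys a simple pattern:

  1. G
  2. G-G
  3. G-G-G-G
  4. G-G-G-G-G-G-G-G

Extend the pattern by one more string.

s(k+1) = s(k)·-·s(k) — each term doubles the last with '-' between the halves.
Doubling G-G-G-G-G-G-G-G with '-' between the halves:

G-G-G-G-G-G-G-G-G-G-G-G-G-G-G-G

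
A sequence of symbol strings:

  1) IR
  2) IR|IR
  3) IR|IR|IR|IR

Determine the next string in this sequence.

Each string is two copies of the previous one joined by '|'.
Doubling IR|IR|IR|IR with '|' between the halves:

IR|IR|IR|IR|IR|IR|IR|IR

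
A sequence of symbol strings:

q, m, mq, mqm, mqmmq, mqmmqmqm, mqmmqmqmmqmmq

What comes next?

Each term (from the third on) is the previous term followed by the one before it: term 3 = m·q = mq.
The next term joins mqmmqmqmmqmmq and mqmmqmqm.

mqmmqmqmmqmmqmqmmqmqm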